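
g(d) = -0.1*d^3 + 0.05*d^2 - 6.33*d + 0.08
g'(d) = -0.3*d^2 + 0.1*d - 6.33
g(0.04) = -0.17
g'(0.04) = -6.33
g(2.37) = -15.97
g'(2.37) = -7.78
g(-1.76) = 11.92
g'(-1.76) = -7.44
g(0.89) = -5.58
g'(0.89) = -6.48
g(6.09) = -59.20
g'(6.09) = -16.85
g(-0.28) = 1.86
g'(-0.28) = -6.38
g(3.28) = -23.67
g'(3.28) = -9.23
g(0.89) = -5.58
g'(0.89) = -6.48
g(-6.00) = 61.46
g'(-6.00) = -17.73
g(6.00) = -57.70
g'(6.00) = -16.53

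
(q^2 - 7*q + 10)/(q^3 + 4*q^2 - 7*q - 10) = (q - 5)/(q^2 + 6*q + 5)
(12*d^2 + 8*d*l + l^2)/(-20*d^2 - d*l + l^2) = (-12*d^2 - 8*d*l - l^2)/(20*d^2 + d*l - l^2)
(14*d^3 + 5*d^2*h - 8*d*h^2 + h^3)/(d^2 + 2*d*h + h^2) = (14*d^2 - 9*d*h + h^2)/(d + h)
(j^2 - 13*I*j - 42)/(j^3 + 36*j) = (j - 7*I)/(j*(j + 6*I))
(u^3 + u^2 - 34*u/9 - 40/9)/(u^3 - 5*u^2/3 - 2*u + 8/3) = (u + 5/3)/(u - 1)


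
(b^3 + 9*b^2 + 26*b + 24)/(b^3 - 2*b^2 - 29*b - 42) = (b + 4)/(b - 7)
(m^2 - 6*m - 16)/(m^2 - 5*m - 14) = (m - 8)/(m - 7)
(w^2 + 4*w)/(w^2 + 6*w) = (w + 4)/(w + 6)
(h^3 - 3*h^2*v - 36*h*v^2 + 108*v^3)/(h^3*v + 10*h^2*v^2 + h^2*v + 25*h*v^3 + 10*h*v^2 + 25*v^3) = (h^3 - 3*h^2*v - 36*h*v^2 + 108*v^3)/(v*(h^3 + 10*h^2*v + h^2 + 25*h*v^2 + 10*h*v + 25*v^2))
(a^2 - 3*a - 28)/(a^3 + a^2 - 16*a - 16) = (a - 7)/(a^2 - 3*a - 4)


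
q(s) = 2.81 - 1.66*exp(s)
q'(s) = -1.66*exp(s)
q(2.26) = -13.10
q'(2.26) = -15.91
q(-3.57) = 2.76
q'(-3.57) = -0.05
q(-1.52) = 2.45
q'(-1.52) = -0.36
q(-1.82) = 2.54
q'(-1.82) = -0.27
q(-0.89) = 2.13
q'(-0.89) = -0.68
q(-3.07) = 2.73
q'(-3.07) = -0.08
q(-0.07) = 1.26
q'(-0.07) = -1.55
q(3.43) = -48.45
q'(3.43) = -51.26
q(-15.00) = 2.81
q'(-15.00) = 0.00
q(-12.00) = 2.81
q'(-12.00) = 0.00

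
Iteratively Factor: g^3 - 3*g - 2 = (g - 2)*(g^2 + 2*g + 1) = (g - 2)*(g + 1)*(g + 1)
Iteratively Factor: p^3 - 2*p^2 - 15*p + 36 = (p - 3)*(p^2 + p - 12) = (p - 3)*(p + 4)*(p - 3)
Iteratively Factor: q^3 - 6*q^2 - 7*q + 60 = (q - 4)*(q^2 - 2*q - 15) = (q - 4)*(q + 3)*(q - 5)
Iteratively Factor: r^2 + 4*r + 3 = (r + 1)*(r + 3)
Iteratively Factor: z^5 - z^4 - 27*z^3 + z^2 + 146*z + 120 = (z + 2)*(z^4 - 3*z^3 - 21*z^2 + 43*z + 60) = (z - 3)*(z + 2)*(z^3 - 21*z - 20) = (z - 3)*(z + 2)*(z + 4)*(z^2 - 4*z - 5) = (z - 5)*(z - 3)*(z + 2)*(z + 4)*(z + 1)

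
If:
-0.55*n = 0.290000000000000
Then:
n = -0.53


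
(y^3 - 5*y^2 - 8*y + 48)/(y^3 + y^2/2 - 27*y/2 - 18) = 2*(y - 4)/(2*y + 3)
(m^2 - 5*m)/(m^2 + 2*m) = (m - 5)/(m + 2)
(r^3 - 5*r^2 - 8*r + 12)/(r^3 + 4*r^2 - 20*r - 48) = (r^2 - 7*r + 6)/(r^2 + 2*r - 24)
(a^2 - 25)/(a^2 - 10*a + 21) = (a^2 - 25)/(a^2 - 10*a + 21)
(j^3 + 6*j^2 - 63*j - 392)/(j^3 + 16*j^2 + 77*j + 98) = (j - 8)/(j + 2)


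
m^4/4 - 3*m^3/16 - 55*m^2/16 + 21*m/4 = m*(m/4 + 1)*(m - 3)*(m - 7/4)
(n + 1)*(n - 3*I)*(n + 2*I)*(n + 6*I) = n^4 + n^3 + 5*I*n^3 + 12*n^2 + 5*I*n^2 + 12*n + 36*I*n + 36*I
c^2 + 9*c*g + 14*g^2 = (c + 2*g)*(c + 7*g)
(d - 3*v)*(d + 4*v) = d^2 + d*v - 12*v^2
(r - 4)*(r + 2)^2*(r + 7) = r^4 + 7*r^3 - 12*r^2 - 100*r - 112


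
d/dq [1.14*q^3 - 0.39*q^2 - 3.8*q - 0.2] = 3.42*q^2 - 0.78*q - 3.8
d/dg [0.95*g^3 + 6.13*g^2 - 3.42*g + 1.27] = 2.85*g^2 + 12.26*g - 3.42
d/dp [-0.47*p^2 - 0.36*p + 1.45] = -0.94*p - 0.36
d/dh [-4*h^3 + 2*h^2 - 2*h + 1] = -12*h^2 + 4*h - 2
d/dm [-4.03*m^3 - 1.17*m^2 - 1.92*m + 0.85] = -12.09*m^2 - 2.34*m - 1.92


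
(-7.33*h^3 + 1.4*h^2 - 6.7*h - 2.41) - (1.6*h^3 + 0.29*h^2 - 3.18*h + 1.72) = -8.93*h^3 + 1.11*h^2 - 3.52*h - 4.13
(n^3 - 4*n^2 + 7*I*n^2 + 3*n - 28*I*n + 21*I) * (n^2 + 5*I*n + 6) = n^5 - 4*n^4 + 12*I*n^4 - 26*n^3 - 48*I*n^3 + 116*n^2 + 78*I*n^2 - 87*n - 168*I*n + 126*I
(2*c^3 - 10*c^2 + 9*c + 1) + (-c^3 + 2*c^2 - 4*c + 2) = c^3 - 8*c^2 + 5*c + 3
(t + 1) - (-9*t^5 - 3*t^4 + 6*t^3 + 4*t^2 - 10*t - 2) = 9*t^5 + 3*t^4 - 6*t^3 - 4*t^2 + 11*t + 3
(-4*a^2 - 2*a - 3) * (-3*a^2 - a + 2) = 12*a^4 + 10*a^3 + 3*a^2 - a - 6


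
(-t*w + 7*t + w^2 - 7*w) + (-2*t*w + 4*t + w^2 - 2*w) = -3*t*w + 11*t + 2*w^2 - 9*w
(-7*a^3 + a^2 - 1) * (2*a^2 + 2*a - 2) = -14*a^5 - 12*a^4 + 16*a^3 - 4*a^2 - 2*a + 2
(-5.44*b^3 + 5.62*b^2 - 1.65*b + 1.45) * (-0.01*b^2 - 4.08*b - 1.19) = 0.0544*b^5 + 22.139*b^4 - 16.4395*b^3 + 0.0296999999999991*b^2 - 3.9525*b - 1.7255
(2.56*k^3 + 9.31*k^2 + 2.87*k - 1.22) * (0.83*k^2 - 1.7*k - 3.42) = 2.1248*k^5 + 3.3753*k^4 - 22.2001*k^3 - 37.7318*k^2 - 7.7414*k + 4.1724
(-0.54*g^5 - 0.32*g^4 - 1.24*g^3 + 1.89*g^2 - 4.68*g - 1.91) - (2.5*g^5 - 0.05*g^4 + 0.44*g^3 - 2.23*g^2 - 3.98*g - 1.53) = -3.04*g^5 - 0.27*g^4 - 1.68*g^3 + 4.12*g^2 - 0.7*g - 0.38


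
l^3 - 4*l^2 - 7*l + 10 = (l - 5)*(l - 1)*(l + 2)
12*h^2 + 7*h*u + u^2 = (3*h + u)*(4*h + u)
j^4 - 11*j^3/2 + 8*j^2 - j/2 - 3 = (j - 3)*(j - 2)*(j - 1)*(j + 1/2)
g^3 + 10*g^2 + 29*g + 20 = (g + 1)*(g + 4)*(g + 5)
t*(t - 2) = t^2 - 2*t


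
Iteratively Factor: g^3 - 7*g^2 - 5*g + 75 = (g - 5)*(g^2 - 2*g - 15) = (g - 5)^2*(g + 3)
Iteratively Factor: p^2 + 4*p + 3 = (p + 1)*(p + 3)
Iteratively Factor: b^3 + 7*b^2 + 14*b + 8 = (b + 2)*(b^2 + 5*b + 4) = (b + 2)*(b + 4)*(b + 1)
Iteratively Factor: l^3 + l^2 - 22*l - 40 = (l + 2)*(l^2 - l - 20) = (l - 5)*(l + 2)*(l + 4)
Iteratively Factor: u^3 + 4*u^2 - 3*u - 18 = (u + 3)*(u^2 + u - 6) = (u + 3)^2*(u - 2)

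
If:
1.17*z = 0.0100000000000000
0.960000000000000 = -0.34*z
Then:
No Solution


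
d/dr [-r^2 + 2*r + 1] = 2 - 2*r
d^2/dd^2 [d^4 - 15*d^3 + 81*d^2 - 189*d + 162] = 12*d^2 - 90*d + 162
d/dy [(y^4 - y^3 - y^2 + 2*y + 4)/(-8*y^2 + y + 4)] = (-16*y^5 + 11*y^4 + 14*y^3 + 3*y^2 + 56*y + 4)/(64*y^4 - 16*y^3 - 63*y^2 + 8*y + 16)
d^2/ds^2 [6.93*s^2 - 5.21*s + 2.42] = 13.8600000000000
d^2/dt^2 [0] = 0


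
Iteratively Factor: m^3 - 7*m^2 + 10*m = (m - 5)*(m^2 - 2*m) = (m - 5)*(m - 2)*(m)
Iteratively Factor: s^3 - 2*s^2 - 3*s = (s)*(s^2 - 2*s - 3) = s*(s - 3)*(s + 1)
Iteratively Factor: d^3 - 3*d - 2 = (d + 1)*(d^2 - d - 2) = (d + 1)^2*(d - 2)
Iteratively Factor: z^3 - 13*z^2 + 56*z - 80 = (z - 4)*(z^2 - 9*z + 20) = (z - 5)*(z - 4)*(z - 4)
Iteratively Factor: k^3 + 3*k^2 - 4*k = (k + 4)*(k^2 - k) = (k - 1)*(k + 4)*(k)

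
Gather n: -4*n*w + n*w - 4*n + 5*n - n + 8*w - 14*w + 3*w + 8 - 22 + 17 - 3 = -3*n*w - 3*w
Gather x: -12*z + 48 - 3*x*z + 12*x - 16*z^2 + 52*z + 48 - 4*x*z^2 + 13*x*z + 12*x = x*(-4*z^2 + 10*z + 24) - 16*z^2 + 40*z + 96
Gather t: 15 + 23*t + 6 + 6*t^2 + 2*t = 6*t^2 + 25*t + 21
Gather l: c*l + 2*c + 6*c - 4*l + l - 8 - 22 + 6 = 8*c + l*(c - 3) - 24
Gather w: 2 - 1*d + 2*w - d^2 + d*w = -d^2 - d + w*(d + 2) + 2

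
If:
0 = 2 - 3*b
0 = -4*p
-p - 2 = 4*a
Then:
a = -1/2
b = 2/3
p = 0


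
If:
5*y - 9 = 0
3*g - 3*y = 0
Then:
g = 9/5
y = 9/5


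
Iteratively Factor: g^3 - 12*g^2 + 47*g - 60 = (g - 3)*(g^2 - 9*g + 20) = (g - 5)*(g - 3)*(g - 4)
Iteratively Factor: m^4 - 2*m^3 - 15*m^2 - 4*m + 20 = (m + 2)*(m^3 - 4*m^2 - 7*m + 10) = (m + 2)^2*(m^2 - 6*m + 5) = (m - 5)*(m + 2)^2*(m - 1)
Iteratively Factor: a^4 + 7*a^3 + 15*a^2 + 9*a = (a + 3)*(a^3 + 4*a^2 + 3*a) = (a + 3)^2*(a^2 + a) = (a + 1)*(a + 3)^2*(a)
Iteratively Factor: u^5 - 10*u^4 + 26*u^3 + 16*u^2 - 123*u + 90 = (u - 5)*(u^4 - 5*u^3 + u^2 + 21*u - 18) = (u - 5)*(u - 3)*(u^3 - 2*u^2 - 5*u + 6) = (u - 5)*(u - 3)*(u - 1)*(u^2 - u - 6) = (u - 5)*(u - 3)^2*(u - 1)*(u + 2)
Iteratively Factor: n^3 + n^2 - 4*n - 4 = (n + 2)*(n^2 - n - 2) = (n + 1)*(n + 2)*(n - 2)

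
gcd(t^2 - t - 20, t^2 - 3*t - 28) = t + 4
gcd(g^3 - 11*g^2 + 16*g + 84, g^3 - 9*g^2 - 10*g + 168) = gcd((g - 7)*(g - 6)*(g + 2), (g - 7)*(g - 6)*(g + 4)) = g^2 - 13*g + 42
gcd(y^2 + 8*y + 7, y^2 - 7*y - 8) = y + 1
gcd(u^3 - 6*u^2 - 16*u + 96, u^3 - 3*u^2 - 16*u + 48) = u^2 - 16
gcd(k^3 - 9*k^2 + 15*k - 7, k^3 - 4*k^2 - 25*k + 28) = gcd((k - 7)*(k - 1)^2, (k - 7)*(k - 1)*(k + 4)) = k^2 - 8*k + 7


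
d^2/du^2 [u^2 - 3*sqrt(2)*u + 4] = 2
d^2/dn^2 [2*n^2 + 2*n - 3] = 4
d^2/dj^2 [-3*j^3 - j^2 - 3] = -18*j - 2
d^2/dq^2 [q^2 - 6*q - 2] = 2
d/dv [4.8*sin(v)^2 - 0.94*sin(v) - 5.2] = (9.6*sin(v) - 0.94)*cos(v)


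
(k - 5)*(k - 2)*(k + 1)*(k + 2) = k^4 - 4*k^3 - 9*k^2 + 16*k + 20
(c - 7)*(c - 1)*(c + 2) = c^3 - 6*c^2 - 9*c + 14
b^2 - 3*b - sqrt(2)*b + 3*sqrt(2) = (b - 3)*(b - sqrt(2))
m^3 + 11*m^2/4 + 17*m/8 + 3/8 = (m + 1/4)*(m + 1)*(m + 3/2)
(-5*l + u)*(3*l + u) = -15*l^2 - 2*l*u + u^2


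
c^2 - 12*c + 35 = (c - 7)*(c - 5)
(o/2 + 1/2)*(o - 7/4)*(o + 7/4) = o^3/2 + o^2/2 - 49*o/32 - 49/32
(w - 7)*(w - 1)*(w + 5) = w^3 - 3*w^2 - 33*w + 35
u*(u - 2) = u^2 - 2*u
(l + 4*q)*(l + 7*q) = l^2 + 11*l*q + 28*q^2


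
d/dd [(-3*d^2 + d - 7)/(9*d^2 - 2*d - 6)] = (-3*d^2 + 162*d - 20)/(81*d^4 - 36*d^3 - 104*d^2 + 24*d + 36)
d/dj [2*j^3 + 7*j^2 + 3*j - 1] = 6*j^2 + 14*j + 3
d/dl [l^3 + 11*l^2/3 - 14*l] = 3*l^2 + 22*l/3 - 14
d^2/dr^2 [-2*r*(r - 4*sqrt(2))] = -4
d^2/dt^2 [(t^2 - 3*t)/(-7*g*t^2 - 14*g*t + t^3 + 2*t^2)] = 2*(-t*(7*g*t + 14*g - t^2 - 2*t)^2 - (t - 3)*(14*g*t + 14*g - 3*t^2 - 4*t)^2 + (-t*(t - 3)*(-7*g + 3*t + 2) + (2*t - 3)*(14*g*t + 14*g - 3*t^2 - 4*t))*(7*g*t + 14*g - t^2 - 2*t))/(t^2*(7*g*t + 14*g - t^2 - 2*t)^3)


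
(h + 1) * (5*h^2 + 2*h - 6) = 5*h^3 + 7*h^2 - 4*h - 6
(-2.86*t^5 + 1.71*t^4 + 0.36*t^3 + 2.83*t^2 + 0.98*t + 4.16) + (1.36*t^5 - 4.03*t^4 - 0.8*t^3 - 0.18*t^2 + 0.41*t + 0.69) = -1.5*t^5 - 2.32*t^4 - 0.44*t^3 + 2.65*t^2 + 1.39*t + 4.85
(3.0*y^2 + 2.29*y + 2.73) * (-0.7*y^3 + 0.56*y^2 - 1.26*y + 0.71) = -2.1*y^5 + 0.0770000000000002*y^4 - 4.4086*y^3 + 0.7734*y^2 - 1.8139*y + 1.9383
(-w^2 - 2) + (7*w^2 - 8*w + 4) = 6*w^2 - 8*w + 2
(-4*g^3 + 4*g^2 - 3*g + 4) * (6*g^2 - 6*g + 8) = -24*g^5 + 48*g^4 - 74*g^3 + 74*g^2 - 48*g + 32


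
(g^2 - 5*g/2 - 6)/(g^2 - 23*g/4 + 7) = 2*(2*g + 3)/(4*g - 7)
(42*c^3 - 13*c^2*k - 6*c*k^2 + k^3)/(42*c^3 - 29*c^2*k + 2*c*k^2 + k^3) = (21*c^2 + 4*c*k - k^2)/(21*c^2 - 4*c*k - k^2)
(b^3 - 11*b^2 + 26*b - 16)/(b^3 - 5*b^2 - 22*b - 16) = (b^2 - 3*b + 2)/(b^2 + 3*b + 2)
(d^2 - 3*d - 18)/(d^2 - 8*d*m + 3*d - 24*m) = (d - 6)/(d - 8*m)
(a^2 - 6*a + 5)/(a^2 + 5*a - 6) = (a - 5)/(a + 6)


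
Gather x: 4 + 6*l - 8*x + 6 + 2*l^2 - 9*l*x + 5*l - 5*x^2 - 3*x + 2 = 2*l^2 + 11*l - 5*x^2 + x*(-9*l - 11) + 12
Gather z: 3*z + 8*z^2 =8*z^2 + 3*z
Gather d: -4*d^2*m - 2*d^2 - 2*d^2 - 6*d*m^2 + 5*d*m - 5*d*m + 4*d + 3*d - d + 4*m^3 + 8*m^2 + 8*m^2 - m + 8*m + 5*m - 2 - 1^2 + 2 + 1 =d^2*(-4*m - 4) + d*(6 - 6*m^2) + 4*m^3 + 16*m^2 + 12*m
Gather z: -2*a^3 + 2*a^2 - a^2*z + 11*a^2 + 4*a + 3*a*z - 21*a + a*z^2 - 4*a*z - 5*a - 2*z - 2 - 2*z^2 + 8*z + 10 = -2*a^3 + 13*a^2 - 22*a + z^2*(a - 2) + z*(-a^2 - a + 6) + 8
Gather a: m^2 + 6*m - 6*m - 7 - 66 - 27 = m^2 - 100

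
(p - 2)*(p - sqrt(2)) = p^2 - 2*p - sqrt(2)*p + 2*sqrt(2)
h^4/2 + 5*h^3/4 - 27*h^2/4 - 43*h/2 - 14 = (h/2 + 1)*(h - 4)*(h + 1)*(h + 7/2)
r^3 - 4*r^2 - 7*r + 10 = (r - 5)*(r - 1)*(r + 2)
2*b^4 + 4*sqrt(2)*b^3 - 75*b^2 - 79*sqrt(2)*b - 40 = (b - 4*sqrt(2))*(b + 5*sqrt(2))*(sqrt(2)*b + 1)^2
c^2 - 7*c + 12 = (c - 4)*(c - 3)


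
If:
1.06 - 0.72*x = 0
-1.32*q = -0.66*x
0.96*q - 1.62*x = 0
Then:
No Solution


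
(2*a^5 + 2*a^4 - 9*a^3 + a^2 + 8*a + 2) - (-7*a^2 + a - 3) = 2*a^5 + 2*a^4 - 9*a^3 + 8*a^2 + 7*a + 5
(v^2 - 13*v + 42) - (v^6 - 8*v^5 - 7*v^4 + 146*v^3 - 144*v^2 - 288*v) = -v^6 + 8*v^5 + 7*v^4 - 146*v^3 + 145*v^2 + 275*v + 42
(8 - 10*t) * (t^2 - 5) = -10*t^3 + 8*t^2 + 50*t - 40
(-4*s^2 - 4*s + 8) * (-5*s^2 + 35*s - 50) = 20*s^4 - 120*s^3 + 20*s^2 + 480*s - 400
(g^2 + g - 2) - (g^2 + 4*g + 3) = -3*g - 5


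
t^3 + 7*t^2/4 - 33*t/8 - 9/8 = (t - 3/2)*(t + 1/4)*(t + 3)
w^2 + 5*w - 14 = (w - 2)*(w + 7)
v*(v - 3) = v^2 - 3*v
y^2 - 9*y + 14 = (y - 7)*(y - 2)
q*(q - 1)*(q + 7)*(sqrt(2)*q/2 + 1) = sqrt(2)*q^4/2 + q^3 + 3*sqrt(2)*q^3 - 7*sqrt(2)*q^2/2 + 6*q^2 - 7*q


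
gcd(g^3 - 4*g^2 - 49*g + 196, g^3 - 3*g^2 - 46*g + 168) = g^2 + 3*g - 28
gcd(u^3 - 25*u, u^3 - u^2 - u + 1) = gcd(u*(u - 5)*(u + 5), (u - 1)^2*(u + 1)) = 1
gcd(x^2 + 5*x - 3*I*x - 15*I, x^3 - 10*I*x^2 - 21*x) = x - 3*I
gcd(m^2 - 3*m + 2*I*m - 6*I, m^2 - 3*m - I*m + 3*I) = m - 3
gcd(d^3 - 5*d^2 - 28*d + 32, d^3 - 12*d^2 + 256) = d^2 - 4*d - 32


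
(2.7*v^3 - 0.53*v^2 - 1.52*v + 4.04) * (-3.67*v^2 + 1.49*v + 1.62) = -9.909*v^5 + 5.9681*v^4 + 9.1627*v^3 - 17.9502*v^2 + 3.5572*v + 6.5448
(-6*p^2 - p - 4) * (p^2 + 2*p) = -6*p^4 - 13*p^3 - 6*p^2 - 8*p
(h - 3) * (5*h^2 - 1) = 5*h^3 - 15*h^2 - h + 3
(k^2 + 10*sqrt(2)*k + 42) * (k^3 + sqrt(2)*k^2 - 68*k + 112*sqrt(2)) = k^5 + 11*sqrt(2)*k^4 - 6*k^3 - 526*sqrt(2)*k^2 - 616*k + 4704*sqrt(2)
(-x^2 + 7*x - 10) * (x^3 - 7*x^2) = -x^5 + 14*x^4 - 59*x^3 + 70*x^2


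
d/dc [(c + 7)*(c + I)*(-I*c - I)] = -3*I*c^2 + c*(2 - 16*I) + 8 - 7*I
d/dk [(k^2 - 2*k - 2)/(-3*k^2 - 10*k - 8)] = 4*(-4*k^2 - 7*k - 1)/(9*k^4 + 60*k^3 + 148*k^2 + 160*k + 64)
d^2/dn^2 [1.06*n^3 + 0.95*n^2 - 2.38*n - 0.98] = 6.36*n + 1.9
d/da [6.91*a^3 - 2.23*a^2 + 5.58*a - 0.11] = 20.73*a^2 - 4.46*a + 5.58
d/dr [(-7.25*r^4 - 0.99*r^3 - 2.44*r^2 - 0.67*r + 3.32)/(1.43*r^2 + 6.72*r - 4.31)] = (-20.735*r^5 - 147.5757*r^4 + 111.6844*r^3 - 2.638*r^2 + 11.5376*r - 19.4227)/(2.0449*r^4 + 19.2192*r^3 + 32.8318*r^2 - 57.9264*r + 18.5761)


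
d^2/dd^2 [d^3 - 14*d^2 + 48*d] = 6*d - 28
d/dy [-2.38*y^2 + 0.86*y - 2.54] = 0.86 - 4.76*y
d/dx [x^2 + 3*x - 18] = 2*x + 3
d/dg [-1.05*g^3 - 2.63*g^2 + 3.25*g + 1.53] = -3.15*g^2 - 5.26*g + 3.25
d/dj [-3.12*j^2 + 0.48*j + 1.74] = 0.48 - 6.24*j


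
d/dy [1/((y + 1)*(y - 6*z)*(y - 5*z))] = (-(y + 1)*(y - 6*z) - (y + 1)*(y - 5*z) - (y - 6*z)*(y - 5*z))/((y + 1)^2*(y - 6*z)^2*(y - 5*z)^2)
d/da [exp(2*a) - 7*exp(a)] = (2*exp(a) - 7)*exp(a)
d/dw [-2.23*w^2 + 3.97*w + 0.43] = 3.97 - 4.46*w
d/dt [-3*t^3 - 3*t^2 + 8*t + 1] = -9*t^2 - 6*t + 8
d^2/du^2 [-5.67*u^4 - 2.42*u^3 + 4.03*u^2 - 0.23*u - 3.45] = -68.04*u^2 - 14.52*u + 8.06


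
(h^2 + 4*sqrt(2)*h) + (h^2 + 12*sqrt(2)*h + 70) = 2*h^2 + 16*sqrt(2)*h + 70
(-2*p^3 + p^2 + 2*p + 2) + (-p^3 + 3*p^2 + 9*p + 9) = -3*p^3 + 4*p^2 + 11*p + 11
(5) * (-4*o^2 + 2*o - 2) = -20*o^2 + 10*o - 10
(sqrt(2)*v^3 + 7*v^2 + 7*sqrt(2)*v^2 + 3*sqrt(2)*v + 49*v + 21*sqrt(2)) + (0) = sqrt(2)*v^3 + 7*v^2 + 7*sqrt(2)*v^2 + 3*sqrt(2)*v + 49*v + 21*sqrt(2)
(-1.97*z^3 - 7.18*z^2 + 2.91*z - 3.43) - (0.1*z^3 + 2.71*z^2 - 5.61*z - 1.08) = -2.07*z^3 - 9.89*z^2 + 8.52*z - 2.35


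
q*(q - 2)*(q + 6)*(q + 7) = q^4 + 11*q^3 + 16*q^2 - 84*q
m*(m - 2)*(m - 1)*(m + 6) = m^4 + 3*m^3 - 16*m^2 + 12*m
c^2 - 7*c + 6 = (c - 6)*(c - 1)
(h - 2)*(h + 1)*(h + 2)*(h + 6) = h^4 + 7*h^3 + 2*h^2 - 28*h - 24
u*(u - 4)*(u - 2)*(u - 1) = u^4 - 7*u^3 + 14*u^2 - 8*u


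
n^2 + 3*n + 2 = (n + 1)*(n + 2)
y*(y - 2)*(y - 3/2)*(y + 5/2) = y^4 - y^3 - 23*y^2/4 + 15*y/2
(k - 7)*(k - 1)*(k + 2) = k^3 - 6*k^2 - 9*k + 14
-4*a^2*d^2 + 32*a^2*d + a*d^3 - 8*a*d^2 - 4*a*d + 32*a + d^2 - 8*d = (-4*a + d)*(d - 8)*(a*d + 1)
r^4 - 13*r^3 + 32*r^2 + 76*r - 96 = (r - 8)*(r - 6)*(r - 1)*(r + 2)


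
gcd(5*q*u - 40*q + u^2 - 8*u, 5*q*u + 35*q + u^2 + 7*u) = 5*q + u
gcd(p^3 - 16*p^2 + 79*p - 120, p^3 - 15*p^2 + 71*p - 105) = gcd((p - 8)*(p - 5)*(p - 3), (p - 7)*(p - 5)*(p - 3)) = p^2 - 8*p + 15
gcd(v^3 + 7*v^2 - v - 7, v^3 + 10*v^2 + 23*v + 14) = v^2 + 8*v + 7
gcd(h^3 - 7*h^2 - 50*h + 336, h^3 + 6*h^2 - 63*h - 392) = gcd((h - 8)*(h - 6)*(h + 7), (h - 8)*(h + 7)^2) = h^2 - h - 56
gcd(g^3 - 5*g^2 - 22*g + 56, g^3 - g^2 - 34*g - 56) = g^2 - 3*g - 28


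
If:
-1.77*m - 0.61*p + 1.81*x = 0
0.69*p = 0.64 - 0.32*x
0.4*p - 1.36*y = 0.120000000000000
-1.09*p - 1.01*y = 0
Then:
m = 1.88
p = 0.06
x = 1.86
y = -0.07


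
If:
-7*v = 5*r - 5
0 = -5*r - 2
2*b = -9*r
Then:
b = 9/5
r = -2/5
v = 1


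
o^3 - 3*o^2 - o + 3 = (o - 3)*(o - 1)*(o + 1)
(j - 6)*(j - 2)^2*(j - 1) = j^4 - 11*j^3 + 38*j^2 - 52*j + 24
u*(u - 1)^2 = u^3 - 2*u^2 + u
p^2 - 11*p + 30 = (p - 6)*(p - 5)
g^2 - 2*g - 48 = (g - 8)*(g + 6)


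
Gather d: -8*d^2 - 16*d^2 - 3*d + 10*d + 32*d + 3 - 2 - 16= -24*d^2 + 39*d - 15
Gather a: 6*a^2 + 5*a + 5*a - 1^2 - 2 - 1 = 6*a^2 + 10*a - 4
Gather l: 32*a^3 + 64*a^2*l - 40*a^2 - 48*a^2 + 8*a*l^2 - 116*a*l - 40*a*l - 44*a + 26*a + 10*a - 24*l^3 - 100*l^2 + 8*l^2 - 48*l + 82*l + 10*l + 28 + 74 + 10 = 32*a^3 - 88*a^2 - 8*a - 24*l^3 + l^2*(8*a - 92) + l*(64*a^2 - 156*a + 44) + 112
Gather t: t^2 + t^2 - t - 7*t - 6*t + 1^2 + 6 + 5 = 2*t^2 - 14*t + 12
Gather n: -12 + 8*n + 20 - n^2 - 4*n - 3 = -n^2 + 4*n + 5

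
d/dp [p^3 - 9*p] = 3*p^2 - 9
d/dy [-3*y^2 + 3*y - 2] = 3 - 6*y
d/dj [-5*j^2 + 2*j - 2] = 2 - 10*j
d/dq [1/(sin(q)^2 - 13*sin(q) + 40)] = (13 - 2*sin(q))*cos(q)/(sin(q)^2 - 13*sin(q) + 40)^2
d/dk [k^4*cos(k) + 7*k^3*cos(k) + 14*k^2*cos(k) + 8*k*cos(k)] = -k^4*sin(k) - 7*k^3*sin(k) + 4*k^3*cos(k) - 14*k^2*sin(k) + 21*k^2*cos(k) - 8*k*sin(k) + 28*k*cos(k) + 8*cos(k)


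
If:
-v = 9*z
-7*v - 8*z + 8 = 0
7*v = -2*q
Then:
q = -252/55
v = 72/55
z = -8/55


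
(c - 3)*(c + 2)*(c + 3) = c^3 + 2*c^2 - 9*c - 18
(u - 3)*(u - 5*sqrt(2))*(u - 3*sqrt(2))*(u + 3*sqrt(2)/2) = u^4 - 13*sqrt(2)*u^3/2 - 3*u^3 + 6*u^2 + 39*sqrt(2)*u^2/2 - 18*u + 45*sqrt(2)*u - 135*sqrt(2)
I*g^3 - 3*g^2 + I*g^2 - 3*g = g*(g + 3*I)*(I*g + I)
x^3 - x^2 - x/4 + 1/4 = (x - 1)*(x - 1/2)*(x + 1/2)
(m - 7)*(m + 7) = m^2 - 49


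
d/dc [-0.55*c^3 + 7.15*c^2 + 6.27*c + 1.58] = -1.65*c^2 + 14.3*c + 6.27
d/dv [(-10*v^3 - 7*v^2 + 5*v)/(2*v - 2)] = (-20*v^3 + 23*v^2 + 14*v - 5)/(2*(v^2 - 2*v + 1))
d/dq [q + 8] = 1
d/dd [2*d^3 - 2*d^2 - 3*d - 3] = 6*d^2 - 4*d - 3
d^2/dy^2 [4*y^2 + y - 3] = 8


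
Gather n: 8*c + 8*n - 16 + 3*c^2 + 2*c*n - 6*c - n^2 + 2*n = 3*c^2 + 2*c - n^2 + n*(2*c + 10) - 16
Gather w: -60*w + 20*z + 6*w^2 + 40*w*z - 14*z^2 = 6*w^2 + w*(40*z - 60) - 14*z^2 + 20*z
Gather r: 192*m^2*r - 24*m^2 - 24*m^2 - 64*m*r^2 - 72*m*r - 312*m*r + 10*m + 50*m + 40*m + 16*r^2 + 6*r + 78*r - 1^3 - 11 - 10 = -48*m^2 + 100*m + r^2*(16 - 64*m) + r*(192*m^2 - 384*m + 84) - 22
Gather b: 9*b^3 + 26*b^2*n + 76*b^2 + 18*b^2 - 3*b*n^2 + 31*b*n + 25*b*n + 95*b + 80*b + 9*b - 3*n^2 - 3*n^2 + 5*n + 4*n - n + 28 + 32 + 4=9*b^3 + b^2*(26*n + 94) + b*(-3*n^2 + 56*n + 184) - 6*n^2 + 8*n + 64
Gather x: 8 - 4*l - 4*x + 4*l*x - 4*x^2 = -4*l - 4*x^2 + x*(4*l - 4) + 8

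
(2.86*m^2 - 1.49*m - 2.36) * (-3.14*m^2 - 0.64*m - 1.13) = -8.9804*m^4 + 2.8482*m^3 + 5.1322*m^2 + 3.1941*m + 2.6668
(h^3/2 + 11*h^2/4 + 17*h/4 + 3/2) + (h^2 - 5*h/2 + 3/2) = h^3/2 + 15*h^2/4 + 7*h/4 + 3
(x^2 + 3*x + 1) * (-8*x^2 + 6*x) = -8*x^4 - 18*x^3 + 10*x^2 + 6*x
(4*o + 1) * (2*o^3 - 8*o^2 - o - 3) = 8*o^4 - 30*o^3 - 12*o^2 - 13*o - 3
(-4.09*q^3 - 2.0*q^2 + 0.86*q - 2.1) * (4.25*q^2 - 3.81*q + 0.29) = -17.3825*q^5 + 7.0829*q^4 + 10.0889*q^3 - 12.7816*q^2 + 8.2504*q - 0.609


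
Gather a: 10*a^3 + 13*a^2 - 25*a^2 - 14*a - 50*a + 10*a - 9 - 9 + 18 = 10*a^3 - 12*a^2 - 54*a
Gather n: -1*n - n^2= -n^2 - n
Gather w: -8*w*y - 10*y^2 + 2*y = -8*w*y - 10*y^2 + 2*y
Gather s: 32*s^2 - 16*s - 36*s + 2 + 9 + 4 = 32*s^2 - 52*s + 15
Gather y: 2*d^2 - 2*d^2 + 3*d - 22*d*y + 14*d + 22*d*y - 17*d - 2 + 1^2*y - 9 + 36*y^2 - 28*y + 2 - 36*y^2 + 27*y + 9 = 0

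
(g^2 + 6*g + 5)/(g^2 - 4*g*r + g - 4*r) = (-g - 5)/(-g + 4*r)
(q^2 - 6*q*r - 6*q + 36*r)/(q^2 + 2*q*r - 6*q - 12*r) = (q - 6*r)/(q + 2*r)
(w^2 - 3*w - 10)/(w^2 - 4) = (w - 5)/(w - 2)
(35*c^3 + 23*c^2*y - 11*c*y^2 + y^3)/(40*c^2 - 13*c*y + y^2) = (-7*c^2 - 6*c*y + y^2)/(-8*c + y)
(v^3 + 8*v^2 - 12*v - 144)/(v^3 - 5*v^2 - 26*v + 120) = (v^2 + 12*v + 36)/(v^2 - v - 30)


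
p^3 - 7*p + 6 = (p - 2)*(p - 1)*(p + 3)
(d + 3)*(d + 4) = d^2 + 7*d + 12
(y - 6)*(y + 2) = y^2 - 4*y - 12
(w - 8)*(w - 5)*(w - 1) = w^3 - 14*w^2 + 53*w - 40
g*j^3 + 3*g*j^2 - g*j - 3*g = (j - 1)*(j + 3)*(g*j + g)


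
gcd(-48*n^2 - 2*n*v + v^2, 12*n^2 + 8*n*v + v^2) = 6*n + v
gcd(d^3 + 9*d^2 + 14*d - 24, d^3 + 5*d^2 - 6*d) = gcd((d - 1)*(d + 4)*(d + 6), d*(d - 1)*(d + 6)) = d^2 + 5*d - 6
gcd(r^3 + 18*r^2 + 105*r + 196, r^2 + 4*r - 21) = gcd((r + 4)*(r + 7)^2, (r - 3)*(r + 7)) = r + 7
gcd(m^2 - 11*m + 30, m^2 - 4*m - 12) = m - 6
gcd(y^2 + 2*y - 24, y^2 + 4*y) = 1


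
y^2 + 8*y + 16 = (y + 4)^2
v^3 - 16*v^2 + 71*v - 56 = (v - 8)*(v - 7)*(v - 1)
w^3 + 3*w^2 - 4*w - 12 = (w - 2)*(w + 2)*(w + 3)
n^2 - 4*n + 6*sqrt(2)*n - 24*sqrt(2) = (n - 4)*(n + 6*sqrt(2))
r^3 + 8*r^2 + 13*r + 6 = (r + 1)^2*(r + 6)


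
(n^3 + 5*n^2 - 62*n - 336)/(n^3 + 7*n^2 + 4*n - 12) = (n^2 - n - 56)/(n^2 + n - 2)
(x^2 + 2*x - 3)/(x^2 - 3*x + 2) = (x + 3)/(x - 2)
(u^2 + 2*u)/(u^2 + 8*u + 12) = u/(u + 6)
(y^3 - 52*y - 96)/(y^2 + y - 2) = (y^2 - 2*y - 48)/(y - 1)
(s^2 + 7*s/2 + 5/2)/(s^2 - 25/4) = 2*(s + 1)/(2*s - 5)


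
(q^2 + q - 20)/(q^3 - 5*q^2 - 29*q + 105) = (q - 4)/(q^2 - 10*q + 21)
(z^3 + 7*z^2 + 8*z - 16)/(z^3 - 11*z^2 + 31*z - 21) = (z^2 + 8*z + 16)/(z^2 - 10*z + 21)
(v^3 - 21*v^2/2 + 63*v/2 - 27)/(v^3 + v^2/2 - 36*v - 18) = (2*v^2 - 9*v + 9)/(2*v^2 + 13*v + 6)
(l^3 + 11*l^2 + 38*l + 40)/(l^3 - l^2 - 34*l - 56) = (l + 5)/(l - 7)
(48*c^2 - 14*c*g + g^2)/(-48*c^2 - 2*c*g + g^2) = (-6*c + g)/(6*c + g)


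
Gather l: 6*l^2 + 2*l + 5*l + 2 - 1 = 6*l^2 + 7*l + 1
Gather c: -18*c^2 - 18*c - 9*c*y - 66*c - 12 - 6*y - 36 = -18*c^2 + c*(-9*y - 84) - 6*y - 48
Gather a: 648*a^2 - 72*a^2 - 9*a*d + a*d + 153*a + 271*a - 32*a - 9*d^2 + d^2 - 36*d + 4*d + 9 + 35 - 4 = 576*a^2 + a*(392 - 8*d) - 8*d^2 - 32*d + 40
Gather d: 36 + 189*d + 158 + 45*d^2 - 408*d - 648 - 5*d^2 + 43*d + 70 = 40*d^2 - 176*d - 384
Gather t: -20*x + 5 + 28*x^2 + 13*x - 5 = 28*x^2 - 7*x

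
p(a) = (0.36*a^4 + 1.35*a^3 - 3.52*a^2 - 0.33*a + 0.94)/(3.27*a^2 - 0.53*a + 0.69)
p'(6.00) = 1.76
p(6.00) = 5.47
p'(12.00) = 3.07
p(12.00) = 19.96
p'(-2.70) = -0.08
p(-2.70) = -1.20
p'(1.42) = 0.57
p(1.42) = -0.20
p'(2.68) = 1.02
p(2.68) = 0.85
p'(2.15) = 0.88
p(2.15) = 0.35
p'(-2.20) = 0.08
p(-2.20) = -1.21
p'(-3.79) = -0.36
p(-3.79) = -0.96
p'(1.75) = 0.74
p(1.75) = 0.02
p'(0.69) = -0.99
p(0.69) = -0.23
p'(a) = (0.53 - 6.54*a)*(0.36*a^4 + 1.35*a^3 - 3.52*a^2 - 0.33*a + 0.94)/(3.27*a^2 - 0.53*a + 0.69)^2 + (1.44*a^3 + 4.05*a^2 - 7.04*a - 0.33)/(3.27*a^2 - 0.53*a + 0.69) = (2.3544*a^5 + 3.8421*a^4 - 0.4374*a^3 + 5.7392*a^2 - 11.0052*a + 0.2705)/(10.6929*a^4 - 3.4662*a^3 + 4.7935*a^2 - 0.7314*a + 0.4761)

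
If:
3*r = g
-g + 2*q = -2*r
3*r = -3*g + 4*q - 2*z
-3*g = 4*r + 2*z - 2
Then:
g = 2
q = 1/3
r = 2/3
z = -10/3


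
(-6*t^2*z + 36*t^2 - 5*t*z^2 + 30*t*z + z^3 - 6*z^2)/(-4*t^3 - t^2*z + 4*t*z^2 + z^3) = (-6*t*z + 36*t + z^2 - 6*z)/(-4*t^2 + 3*t*z + z^2)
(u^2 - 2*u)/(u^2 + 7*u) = (u - 2)/(u + 7)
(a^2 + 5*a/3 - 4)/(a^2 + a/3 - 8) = (3*a - 4)/(3*a - 8)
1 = 1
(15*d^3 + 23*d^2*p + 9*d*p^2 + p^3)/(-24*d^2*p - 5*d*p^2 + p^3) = (5*d^2 + 6*d*p + p^2)/(p*(-8*d + p))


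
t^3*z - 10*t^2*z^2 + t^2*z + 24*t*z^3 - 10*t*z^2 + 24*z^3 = (t - 6*z)*(t - 4*z)*(t*z + z)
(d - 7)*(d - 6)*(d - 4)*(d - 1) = d^4 - 18*d^3 + 111*d^2 - 262*d + 168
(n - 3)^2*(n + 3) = n^3 - 3*n^2 - 9*n + 27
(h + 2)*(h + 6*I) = h^2 + 2*h + 6*I*h + 12*I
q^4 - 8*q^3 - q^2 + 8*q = q*(q - 8)*(q - 1)*(q + 1)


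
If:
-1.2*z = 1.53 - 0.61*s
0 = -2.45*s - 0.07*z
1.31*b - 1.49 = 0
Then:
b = 1.14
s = 0.04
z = -1.26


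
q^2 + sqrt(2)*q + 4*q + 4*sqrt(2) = (q + 4)*(q + sqrt(2))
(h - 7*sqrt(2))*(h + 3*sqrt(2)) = h^2 - 4*sqrt(2)*h - 42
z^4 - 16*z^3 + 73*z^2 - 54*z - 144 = (z - 8)*(z - 6)*(z - 3)*(z + 1)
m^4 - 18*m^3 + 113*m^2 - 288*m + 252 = (m - 7)*(m - 6)*(m - 3)*(m - 2)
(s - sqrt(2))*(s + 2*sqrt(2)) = s^2 + sqrt(2)*s - 4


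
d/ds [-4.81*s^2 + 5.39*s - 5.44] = 5.39 - 9.62*s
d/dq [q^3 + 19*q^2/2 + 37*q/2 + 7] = 3*q^2 + 19*q + 37/2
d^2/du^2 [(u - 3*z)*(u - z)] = 2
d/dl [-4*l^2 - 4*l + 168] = -8*l - 4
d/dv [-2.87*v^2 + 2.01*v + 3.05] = 2.01 - 5.74*v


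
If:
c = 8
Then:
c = 8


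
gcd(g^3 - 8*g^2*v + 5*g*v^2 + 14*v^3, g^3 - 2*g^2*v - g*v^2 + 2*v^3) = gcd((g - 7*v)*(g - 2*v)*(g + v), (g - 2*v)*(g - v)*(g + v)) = -g^2 + g*v + 2*v^2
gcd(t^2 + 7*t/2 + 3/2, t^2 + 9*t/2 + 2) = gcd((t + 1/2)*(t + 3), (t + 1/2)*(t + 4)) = t + 1/2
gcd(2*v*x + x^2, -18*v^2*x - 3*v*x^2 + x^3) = x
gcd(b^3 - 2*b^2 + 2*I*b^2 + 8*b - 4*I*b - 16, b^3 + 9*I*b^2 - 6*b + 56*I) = b^2 + 2*I*b + 8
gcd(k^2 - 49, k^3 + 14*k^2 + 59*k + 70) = k + 7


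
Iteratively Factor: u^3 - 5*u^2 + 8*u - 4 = (u - 1)*(u^2 - 4*u + 4) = (u - 2)*(u - 1)*(u - 2)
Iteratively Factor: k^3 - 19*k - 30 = (k - 5)*(k^2 + 5*k + 6) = (k - 5)*(k + 3)*(k + 2)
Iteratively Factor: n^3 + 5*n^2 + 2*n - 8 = (n + 4)*(n^2 + n - 2) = (n - 1)*(n + 4)*(n + 2)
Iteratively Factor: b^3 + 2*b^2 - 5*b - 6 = (b + 1)*(b^2 + b - 6) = (b + 1)*(b + 3)*(b - 2)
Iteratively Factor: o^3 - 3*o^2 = (o)*(o^2 - 3*o) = o*(o - 3)*(o)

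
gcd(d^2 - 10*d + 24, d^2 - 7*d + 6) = d - 6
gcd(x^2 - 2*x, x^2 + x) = x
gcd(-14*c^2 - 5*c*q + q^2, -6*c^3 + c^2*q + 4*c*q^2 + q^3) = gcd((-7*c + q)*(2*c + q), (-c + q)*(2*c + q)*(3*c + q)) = 2*c + q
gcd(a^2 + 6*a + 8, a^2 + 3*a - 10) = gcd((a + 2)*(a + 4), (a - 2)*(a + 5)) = 1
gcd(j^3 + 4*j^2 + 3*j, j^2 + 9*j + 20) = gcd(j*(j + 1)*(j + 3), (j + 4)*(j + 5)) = 1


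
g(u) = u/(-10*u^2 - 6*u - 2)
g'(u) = u*(20*u + 6)/(-10*u^2 - 6*u - 2)^2 + 1/(-10*u^2 - 6*u - 2) = (5*u^2 - 1)/(2*(25*u^4 + 30*u^3 + 19*u^2 + 6*u + 1))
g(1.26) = -0.05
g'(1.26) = 0.02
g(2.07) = -0.04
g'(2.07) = 0.01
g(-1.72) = 0.08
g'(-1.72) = 0.06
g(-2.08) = 0.06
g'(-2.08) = 0.04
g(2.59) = -0.03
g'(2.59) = 0.01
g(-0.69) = 0.26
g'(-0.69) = 0.40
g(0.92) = -0.06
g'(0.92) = 0.03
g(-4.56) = 0.02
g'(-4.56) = 0.01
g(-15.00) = 0.01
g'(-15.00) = 0.00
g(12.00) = -0.00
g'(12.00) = 0.00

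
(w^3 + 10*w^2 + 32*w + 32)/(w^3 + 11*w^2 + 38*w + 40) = (w + 4)/(w + 5)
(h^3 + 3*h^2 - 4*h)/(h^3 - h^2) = (h + 4)/h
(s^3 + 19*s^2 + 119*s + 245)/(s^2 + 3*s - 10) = (s^2 + 14*s + 49)/(s - 2)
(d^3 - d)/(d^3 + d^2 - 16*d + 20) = (d^3 - d)/(d^3 + d^2 - 16*d + 20)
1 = 1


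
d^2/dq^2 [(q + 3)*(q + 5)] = 2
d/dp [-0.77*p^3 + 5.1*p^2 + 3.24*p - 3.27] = -2.31*p^2 + 10.2*p + 3.24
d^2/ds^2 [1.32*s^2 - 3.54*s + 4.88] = 2.64000000000000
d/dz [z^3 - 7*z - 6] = 3*z^2 - 7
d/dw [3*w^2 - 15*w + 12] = 6*w - 15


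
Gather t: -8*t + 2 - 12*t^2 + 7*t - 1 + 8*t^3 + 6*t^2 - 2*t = 8*t^3 - 6*t^2 - 3*t + 1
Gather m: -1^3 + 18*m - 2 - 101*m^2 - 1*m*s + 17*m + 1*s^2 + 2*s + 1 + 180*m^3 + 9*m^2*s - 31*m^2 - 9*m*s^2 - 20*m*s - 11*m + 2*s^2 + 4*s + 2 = 180*m^3 + m^2*(9*s - 132) + m*(-9*s^2 - 21*s + 24) + 3*s^2 + 6*s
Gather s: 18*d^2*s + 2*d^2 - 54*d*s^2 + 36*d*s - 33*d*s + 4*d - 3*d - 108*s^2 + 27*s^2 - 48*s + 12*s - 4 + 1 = 2*d^2 + d + s^2*(-54*d - 81) + s*(18*d^2 + 3*d - 36) - 3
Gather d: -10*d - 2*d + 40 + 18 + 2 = 60 - 12*d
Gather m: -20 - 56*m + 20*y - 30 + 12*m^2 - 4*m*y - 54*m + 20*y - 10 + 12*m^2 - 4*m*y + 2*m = 24*m^2 + m*(-8*y - 108) + 40*y - 60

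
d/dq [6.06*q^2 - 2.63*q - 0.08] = 12.12*q - 2.63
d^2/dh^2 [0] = 0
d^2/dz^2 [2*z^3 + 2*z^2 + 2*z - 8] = 12*z + 4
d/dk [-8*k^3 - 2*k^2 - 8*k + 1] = -24*k^2 - 4*k - 8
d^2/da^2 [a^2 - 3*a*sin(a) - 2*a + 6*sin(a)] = 3*a*sin(a) - 6*sqrt(2)*sin(a + pi/4) + 2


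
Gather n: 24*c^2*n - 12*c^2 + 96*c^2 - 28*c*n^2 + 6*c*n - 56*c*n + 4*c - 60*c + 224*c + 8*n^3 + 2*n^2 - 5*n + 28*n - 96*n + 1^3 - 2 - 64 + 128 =84*c^2 + 168*c + 8*n^3 + n^2*(2 - 28*c) + n*(24*c^2 - 50*c - 73) + 63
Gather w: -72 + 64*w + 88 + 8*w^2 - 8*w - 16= 8*w^2 + 56*w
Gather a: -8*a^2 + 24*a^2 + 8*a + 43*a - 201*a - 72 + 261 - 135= 16*a^2 - 150*a + 54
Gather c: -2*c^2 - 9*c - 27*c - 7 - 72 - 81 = -2*c^2 - 36*c - 160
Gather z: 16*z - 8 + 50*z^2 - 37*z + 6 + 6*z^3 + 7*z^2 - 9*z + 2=6*z^3 + 57*z^2 - 30*z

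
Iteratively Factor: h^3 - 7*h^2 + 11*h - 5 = (h - 5)*(h^2 - 2*h + 1) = (h - 5)*(h - 1)*(h - 1)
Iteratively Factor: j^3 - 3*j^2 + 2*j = (j - 1)*(j^2 - 2*j) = (j - 2)*(j - 1)*(j)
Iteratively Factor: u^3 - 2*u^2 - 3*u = (u + 1)*(u^2 - 3*u) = u*(u + 1)*(u - 3)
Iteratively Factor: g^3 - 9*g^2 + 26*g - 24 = (g - 3)*(g^2 - 6*g + 8) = (g - 3)*(g - 2)*(g - 4)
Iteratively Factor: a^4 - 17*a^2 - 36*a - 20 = (a - 5)*(a^3 + 5*a^2 + 8*a + 4) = (a - 5)*(a + 2)*(a^2 + 3*a + 2) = (a - 5)*(a + 1)*(a + 2)*(a + 2)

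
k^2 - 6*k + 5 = (k - 5)*(k - 1)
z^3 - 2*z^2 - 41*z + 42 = (z - 7)*(z - 1)*(z + 6)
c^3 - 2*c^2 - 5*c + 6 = (c - 3)*(c - 1)*(c + 2)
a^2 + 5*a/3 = a*(a + 5/3)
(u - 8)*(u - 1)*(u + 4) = u^3 - 5*u^2 - 28*u + 32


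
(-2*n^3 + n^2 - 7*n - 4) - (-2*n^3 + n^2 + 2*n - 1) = -9*n - 3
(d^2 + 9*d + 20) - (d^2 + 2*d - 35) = 7*d + 55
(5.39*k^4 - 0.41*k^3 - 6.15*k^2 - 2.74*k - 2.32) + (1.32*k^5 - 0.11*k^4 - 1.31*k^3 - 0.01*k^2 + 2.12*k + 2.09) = 1.32*k^5 + 5.28*k^4 - 1.72*k^3 - 6.16*k^2 - 0.62*k - 0.23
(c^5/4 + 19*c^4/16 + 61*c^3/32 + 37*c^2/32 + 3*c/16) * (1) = c^5/4 + 19*c^4/16 + 61*c^3/32 + 37*c^2/32 + 3*c/16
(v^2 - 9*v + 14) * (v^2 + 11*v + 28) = v^4 + 2*v^3 - 57*v^2 - 98*v + 392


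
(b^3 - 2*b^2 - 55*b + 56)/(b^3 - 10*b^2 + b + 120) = (b^2 + 6*b - 7)/(b^2 - 2*b - 15)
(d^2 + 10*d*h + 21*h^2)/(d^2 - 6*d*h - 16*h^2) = (d^2 + 10*d*h + 21*h^2)/(d^2 - 6*d*h - 16*h^2)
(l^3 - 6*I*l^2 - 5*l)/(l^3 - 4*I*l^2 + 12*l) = (l^2 - 6*I*l - 5)/(l^2 - 4*I*l + 12)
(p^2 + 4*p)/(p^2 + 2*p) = (p + 4)/(p + 2)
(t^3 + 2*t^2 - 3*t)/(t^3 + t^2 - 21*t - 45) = t*(t - 1)/(t^2 - 2*t - 15)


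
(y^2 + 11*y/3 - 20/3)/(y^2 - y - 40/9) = 3*(-3*y^2 - 11*y + 20)/(-9*y^2 + 9*y + 40)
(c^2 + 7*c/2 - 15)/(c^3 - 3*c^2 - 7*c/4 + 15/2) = 2*(c + 6)/(2*c^2 - c - 6)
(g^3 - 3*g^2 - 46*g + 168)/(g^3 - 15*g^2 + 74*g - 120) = (g + 7)/(g - 5)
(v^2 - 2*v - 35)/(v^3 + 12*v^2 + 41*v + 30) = (v - 7)/(v^2 + 7*v + 6)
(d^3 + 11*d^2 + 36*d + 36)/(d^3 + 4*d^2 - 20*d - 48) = (d + 3)/(d - 4)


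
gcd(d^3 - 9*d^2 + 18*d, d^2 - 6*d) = d^2 - 6*d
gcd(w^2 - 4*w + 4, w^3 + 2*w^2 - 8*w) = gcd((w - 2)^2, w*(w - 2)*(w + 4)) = w - 2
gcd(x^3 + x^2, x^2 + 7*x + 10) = 1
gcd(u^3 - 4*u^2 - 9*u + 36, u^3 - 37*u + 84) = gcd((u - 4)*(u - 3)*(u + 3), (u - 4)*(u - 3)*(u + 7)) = u^2 - 7*u + 12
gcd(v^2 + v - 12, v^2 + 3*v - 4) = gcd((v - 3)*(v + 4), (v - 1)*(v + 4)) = v + 4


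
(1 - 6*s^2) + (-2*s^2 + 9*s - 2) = -8*s^2 + 9*s - 1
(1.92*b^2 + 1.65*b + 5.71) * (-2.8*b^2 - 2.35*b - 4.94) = -5.376*b^4 - 9.132*b^3 - 29.3503*b^2 - 21.5695*b - 28.2074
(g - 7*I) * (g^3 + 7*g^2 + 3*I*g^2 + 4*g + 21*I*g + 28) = g^4 + 7*g^3 - 4*I*g^3 + 25*g^2 - 28*I*g^2 + 175*g - 28*I*g - 196*I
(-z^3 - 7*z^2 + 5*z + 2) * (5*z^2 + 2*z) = -5*z^5 - 37*z^4 + 11*z^3 + 20*z^2 + 4*z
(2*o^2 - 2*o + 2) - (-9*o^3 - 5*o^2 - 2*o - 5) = 9*o^3 + 7*o^2 + 7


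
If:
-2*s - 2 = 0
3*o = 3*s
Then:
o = -1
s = -1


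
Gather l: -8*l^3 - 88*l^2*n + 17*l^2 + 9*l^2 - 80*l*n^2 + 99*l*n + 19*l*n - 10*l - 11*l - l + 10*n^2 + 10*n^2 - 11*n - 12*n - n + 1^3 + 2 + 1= -8*l^3 + l^2*(26 - 88*n) + l*(-80*n^2 + 118*n - 22) + 20*n^2 - 24*n + 4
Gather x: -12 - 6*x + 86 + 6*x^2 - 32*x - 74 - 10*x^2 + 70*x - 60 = -4*x^2 + 32*x - 60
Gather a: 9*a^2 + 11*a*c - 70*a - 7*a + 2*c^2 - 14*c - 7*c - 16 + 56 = 9*a^2 + a*(11*c - 77) + 2*c^2 - 21*c + 40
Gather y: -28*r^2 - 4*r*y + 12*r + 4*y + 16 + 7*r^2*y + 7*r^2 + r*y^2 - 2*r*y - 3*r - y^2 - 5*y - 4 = -21*r^2 + 9*r + y^2*(r - 1) + y*(7*r^2 - 6*r - 1) + 12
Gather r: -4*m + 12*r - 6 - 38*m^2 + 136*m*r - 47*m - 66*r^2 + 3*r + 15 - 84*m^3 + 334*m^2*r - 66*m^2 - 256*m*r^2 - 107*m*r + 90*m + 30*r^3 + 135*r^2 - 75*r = -84*m^3 - 104*m^2 + 39*m + 30*r^3 + r^2*(69 - 256*m) + r*(334*m^2 + 29*m - 60) + 9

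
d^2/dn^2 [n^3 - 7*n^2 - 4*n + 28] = 6*n - 14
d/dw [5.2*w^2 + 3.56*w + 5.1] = 10.4*w + 3.56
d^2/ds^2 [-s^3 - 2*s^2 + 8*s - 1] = -6*s - 4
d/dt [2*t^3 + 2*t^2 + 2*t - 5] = 6*t^2 + 4*t + 2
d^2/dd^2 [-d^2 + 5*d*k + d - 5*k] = -2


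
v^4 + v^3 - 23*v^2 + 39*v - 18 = (v - 3)*(v - 1)^2*(v + 6)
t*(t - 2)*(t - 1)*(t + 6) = t^4 + 3*t^3 - 16*t^2 + 12*t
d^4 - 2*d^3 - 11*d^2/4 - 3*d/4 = d*(d - 3)*(d + 1/2)^2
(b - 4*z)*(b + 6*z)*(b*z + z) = b^3*z + 2*b^2*z^2 + b^2*z - 24*b*z^3 + 2*b*z^2 - 24*z^3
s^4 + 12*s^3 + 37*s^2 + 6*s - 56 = (s - 1)*(s + 2)*(s + 4)*(s + 7)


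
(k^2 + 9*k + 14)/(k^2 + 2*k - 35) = (k + 2)/(k - 5)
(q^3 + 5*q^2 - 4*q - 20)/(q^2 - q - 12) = (-q^3 - 5*q^2 + 4*q + 20)/(-q^2 + q + 12)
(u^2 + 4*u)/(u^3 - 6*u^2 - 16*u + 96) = u/(u^2 - 10*u + 24)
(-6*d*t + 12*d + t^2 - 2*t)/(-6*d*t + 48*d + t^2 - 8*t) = (t - 2)/(t - 8)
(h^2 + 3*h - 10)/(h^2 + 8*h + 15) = (h - 2)/(h + 3)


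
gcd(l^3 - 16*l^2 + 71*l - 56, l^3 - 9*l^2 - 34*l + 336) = l^2 - 15*l + 56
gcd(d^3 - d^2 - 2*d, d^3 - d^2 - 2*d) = d^3 - d^2 - 2*d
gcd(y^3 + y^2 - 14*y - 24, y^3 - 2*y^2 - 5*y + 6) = y + 2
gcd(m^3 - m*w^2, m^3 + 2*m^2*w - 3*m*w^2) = -m^2 + m*w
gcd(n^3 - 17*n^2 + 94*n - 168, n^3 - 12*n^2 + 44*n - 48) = n^2 - 10*n + 24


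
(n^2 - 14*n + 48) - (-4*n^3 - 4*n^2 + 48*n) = 4*n^3 + 5*n^2 - 62*n + 48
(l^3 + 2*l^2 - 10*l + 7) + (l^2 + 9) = l^3 + 3*l^2 - 10*l + 16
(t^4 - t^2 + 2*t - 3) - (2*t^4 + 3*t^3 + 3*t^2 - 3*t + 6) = -t^4 - 3*t^3 - 4*t^2 + 5*t - 9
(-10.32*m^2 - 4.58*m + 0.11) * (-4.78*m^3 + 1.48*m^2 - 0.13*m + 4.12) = 49.3296*m^5 + 6.6188*m^4 - 5.9626*m^3 - 41.7602*m^2 - 18.8839*m + 0.4532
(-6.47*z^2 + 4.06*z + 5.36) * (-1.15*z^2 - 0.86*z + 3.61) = 7.4405*z^4 + 0.8952*z^3 - 33.0123*z^2 + 10.047*z + 19.3496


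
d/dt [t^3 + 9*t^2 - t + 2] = 3*t^2 + 18*t - 1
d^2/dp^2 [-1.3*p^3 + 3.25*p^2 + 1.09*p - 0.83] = 6.5 - 7.8*p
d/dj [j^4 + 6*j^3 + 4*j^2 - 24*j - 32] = 4*j^3 + 18*j^2 + 8*j - 24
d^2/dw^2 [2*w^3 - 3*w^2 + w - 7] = 12*w - 6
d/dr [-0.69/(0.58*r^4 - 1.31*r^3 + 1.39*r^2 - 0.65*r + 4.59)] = (1.6008*r^3 - 2.7117*r^2 + 1.9182*r - 0.4485)/(0.58*r^4 - 1.31*r^3 + 1.39*r^2 - 0.65*r + 4.59)^2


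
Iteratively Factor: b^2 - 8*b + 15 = (b - 3)*(b - 5)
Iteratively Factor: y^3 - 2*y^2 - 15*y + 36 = (y + 4)*(y^2 - 6*y + 9) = (y - 3)*(y + 4)*(y - 3)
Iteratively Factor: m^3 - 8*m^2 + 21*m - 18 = (m - 3)*(m^2 - 5*m + 6) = (m - 3)*(m - 2)*(m - 3)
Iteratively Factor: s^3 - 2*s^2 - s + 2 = (s - 2)*(s^2 - 1) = (s - 2)*(s - 1)*(s + 1)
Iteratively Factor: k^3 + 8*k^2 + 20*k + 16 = (k + 2)*(k^2 + 6*k + 8) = (k + 2)^2*(k + 4)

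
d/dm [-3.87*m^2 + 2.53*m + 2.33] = 2.53 - 7.74*m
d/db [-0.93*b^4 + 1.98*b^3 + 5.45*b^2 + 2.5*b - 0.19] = -3.72*b^3 + 5.94*b^2 + 10.9*b + 2.5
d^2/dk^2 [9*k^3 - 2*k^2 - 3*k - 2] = 54*k - 4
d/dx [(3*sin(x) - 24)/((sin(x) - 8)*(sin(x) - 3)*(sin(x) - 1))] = 6*(2 - sin(x))*cos(x)/((sin(x) - 3)^2*(sin(x) - 1)^2)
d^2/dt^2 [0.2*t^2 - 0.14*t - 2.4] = 0.400000000000000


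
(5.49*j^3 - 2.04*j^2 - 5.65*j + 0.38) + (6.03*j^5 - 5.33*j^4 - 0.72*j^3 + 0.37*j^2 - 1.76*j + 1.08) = 6.03*j^5 - 5.33*j^4 + 4.77*j^3 - 1.67*j^2 - 7.41*j + 1.46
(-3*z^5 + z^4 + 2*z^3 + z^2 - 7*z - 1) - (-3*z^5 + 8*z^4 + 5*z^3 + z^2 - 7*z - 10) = -7*z^4 - 3*z^3 + 9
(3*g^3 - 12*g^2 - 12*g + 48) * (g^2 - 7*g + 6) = 3*g^5 - 33*g^4 + 90*g^3 + 60*g^2 - 408*g + 288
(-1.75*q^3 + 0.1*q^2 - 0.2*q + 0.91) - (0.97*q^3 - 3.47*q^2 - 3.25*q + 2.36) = -2.72*q^3 + 3.57*q^2 + 3.05*q - 1.45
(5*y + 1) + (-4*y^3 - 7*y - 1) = -4*y^3 - 2*y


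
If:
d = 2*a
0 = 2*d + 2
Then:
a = -1/2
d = -1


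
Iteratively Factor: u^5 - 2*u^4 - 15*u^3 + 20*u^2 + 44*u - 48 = (u - 4)*(u^4 + 2*u^3 - 7*u^2 - 8*u + 12) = (u - 4)*(u - 1)*(u^3 + 3*u^2 - 4*u - 12) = (u - 4)*(u - 1)*(u + 2)*(u^2 + u - 6) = (u - 4)*(u - 2)*(u - 1)*(u + 2)*(u + 3)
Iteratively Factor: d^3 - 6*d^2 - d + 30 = (d + 2)*(d^2 - 8*d + 15) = (d - 5)*(d + 2)*(d - 3)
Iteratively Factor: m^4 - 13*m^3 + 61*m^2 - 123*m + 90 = (m - 2)*(m^3 - 11*m^2 + 39*m - 45) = (m - 3)*(m - 2)*(m^2 - 8*m + 15) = (m - 3)^2*(m - 2)*(m - 5)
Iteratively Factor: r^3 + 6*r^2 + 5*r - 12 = (r + 4)*(r^2 + 2*r - 3) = (r - 1)*(r + 4)*(r + 3)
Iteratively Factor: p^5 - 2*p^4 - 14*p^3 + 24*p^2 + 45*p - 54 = (p - 3)*(p^4 + p^3 - 11*p^2 - 9*p + 18) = (p - 3)*(p + 2)*(p^3 - p^2 - 9*p + 9) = (p - 3)*(p - 1)*(p + 2)*(p^2 - 9) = (p - 3)^2*(p - 1)*(p + 2)*(p + 3)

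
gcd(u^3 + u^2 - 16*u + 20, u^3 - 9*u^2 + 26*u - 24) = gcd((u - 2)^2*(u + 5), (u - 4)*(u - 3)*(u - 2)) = u - 2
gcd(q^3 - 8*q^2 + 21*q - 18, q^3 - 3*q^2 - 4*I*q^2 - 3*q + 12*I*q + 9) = q - 3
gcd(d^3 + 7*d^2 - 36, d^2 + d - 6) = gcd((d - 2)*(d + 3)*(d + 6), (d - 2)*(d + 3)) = d^2 + d - 6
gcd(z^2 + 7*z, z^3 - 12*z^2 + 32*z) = z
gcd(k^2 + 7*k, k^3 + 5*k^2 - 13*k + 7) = k + 7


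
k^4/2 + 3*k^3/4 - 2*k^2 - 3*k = k*(k/2 + 1)*(k - 2)*(k + 3/2)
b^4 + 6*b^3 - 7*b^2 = b^2*(b - 1)*(b + 7)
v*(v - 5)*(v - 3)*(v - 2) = v^4 - 10*v^3 + 31*v^2 - 30*v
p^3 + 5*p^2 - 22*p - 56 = (p - 4)*(p + 2)*(p + 7)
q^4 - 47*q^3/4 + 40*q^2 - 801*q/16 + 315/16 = (q - 7)*(q - 5/2)*(q - 3/2)*(q - 3/4)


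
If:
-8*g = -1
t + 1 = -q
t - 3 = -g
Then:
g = 1/8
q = -31/8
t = 23/8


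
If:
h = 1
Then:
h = 1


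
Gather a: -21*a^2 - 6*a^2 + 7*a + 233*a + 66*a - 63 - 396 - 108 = -27*a^2 + 306*a - 567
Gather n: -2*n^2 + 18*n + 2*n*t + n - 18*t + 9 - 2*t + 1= -2*n^2 + n*(2*t + 19) - 20*t + 10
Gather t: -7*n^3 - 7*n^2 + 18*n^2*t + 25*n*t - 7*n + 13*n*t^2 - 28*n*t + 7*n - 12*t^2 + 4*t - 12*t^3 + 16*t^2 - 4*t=-7*n^3 - 7*n^2 - 12*t^3 + t^2*(13*n + 4) + t*(18*n^2 - 3*n)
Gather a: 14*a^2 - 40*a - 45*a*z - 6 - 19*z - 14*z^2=14*a^2 + a*(-45*z - 40) - 14*z^2 - 19*z - 6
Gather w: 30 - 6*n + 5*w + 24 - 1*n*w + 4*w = -6*n + w*(9 - n) + 54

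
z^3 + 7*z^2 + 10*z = z*(z + 2)*(z + 5)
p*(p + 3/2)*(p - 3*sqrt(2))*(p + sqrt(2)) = p^4 - 2*sqrt(2)*p^3 + 3*p^3/2 - 6*p^2 - 3*sqrt(2)*p^2 - 9*p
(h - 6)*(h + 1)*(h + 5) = h^3 - 31*h - 30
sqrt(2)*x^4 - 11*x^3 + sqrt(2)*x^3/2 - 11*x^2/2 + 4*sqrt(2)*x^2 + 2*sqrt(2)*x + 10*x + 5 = (x - 5*sqrt(2))*(x - sqrt(2))*(x + sqrt(2)/2)*(sqrt(2)*x + sqrt(2)/2)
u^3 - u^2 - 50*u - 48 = (u - 8)*(u + 1)*(u + 6)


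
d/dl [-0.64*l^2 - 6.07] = -1.28*l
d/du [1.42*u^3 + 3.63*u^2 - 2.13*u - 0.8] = 4.26*u^2 + 7.26*u - 2.13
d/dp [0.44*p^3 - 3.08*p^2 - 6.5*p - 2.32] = 1.32*p^2 - 6.16*p - 6.5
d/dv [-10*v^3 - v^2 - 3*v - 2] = -30*v^2 - 2*v - 3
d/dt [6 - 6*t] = -6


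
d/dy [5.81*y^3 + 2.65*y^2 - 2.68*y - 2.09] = 17.43*y^2 + 5.3*y - 2.68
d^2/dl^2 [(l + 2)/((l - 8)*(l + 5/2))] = 8*(2*l^3 + 12*l^2 + 54*l - 19)/(8*l^6 - 132*l^5 + 246*l^4 + 3949*l^3 - 4920*l^2 - 52800*l - 64000)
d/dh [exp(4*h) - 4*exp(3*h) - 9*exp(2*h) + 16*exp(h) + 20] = (4*exp(3*h) - 12*exp(2*h) - 18*exp(h) + 16)*exp(h)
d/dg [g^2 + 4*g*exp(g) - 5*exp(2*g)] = 4*g*exp(g) + 2*g - 10*exp(2*g) + 4*exp(g)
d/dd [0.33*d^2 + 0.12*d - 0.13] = 0.66*d + 0.12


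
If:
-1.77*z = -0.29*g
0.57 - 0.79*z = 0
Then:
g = 4.40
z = 0.72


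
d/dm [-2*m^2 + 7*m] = 7 - 4*m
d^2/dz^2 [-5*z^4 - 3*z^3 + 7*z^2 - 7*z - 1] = -60*z^2 - 18*z + 14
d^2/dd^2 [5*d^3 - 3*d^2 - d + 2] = 30*d - 6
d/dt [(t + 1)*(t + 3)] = 2*t + 4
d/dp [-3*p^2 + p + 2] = 1 - 6*p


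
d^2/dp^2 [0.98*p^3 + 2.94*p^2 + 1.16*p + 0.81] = 5.88*p + 5.88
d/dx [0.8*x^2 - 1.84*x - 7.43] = 1.6*x - 1.84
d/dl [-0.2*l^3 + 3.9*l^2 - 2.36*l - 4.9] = -0.6*l^2 + 7.8*l - 2.36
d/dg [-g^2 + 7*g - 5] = 7 - 2*g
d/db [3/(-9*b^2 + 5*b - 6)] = 3*(18*b - 5)/(9*b^2 - 5*b + 6)^2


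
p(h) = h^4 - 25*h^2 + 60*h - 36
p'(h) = 4*h^3 - 50*h + 60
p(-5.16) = -302.32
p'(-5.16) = -231.55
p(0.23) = -23.52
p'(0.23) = 48.55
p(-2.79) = -337.41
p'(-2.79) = 112.63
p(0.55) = -10.47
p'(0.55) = 33.17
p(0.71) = -5.75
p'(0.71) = 25.93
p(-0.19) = -48.30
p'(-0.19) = 69.47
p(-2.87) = -346.28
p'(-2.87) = 108.94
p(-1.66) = -196.90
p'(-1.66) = 124.70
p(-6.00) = 0.00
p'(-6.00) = -504.00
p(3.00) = 0.00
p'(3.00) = 18.00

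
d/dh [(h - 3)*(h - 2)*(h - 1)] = 3*h^2 - 12*h + 11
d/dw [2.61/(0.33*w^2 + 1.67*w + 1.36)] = (-1.7226*w - 4.3587)/(0.33*w^2 + 1.67*w + 1.36)^2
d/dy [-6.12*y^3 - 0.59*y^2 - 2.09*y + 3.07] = -18.36*y^2 - 1.18*y - 2.09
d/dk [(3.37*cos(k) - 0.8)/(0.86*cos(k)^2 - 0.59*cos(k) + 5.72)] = (2.8982*cos(k)^2 - 1.376*cos(k) - 18.8044)*sin(k)/(0.7396*cos(k)^4 - 1.0148*cos(k)^3 + 10.1865*cos(k)^2 - 6.7496*cos(k) + 32.7184)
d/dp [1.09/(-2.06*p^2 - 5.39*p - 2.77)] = (4.4908*p + 5.8751)/(2.06*p^2 + 5.39*p + 2.77)^2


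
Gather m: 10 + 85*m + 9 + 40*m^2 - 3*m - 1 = 40*m^2 + 82*m + 18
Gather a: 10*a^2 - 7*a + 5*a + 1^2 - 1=10*a^2 - 2*a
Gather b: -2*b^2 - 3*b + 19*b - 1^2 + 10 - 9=-2*b^2 + 16*b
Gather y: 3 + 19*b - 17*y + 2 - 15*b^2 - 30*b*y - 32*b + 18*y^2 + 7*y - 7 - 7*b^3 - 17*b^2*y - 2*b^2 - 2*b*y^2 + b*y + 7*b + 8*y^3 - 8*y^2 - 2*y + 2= -7*b^3 - 17*b^2 - 6*b + 8*y^3 + y^2*(10 - 2*b) + y*(-17*b^2 - 29*b - 12)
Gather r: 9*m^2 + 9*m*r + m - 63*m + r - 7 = 9*m^2 - 62*m + r*(9*m + 1) - 7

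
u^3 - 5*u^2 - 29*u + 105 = (u - 7)*(u - 3)*(u + 5)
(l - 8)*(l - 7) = l^2 - 15*l + 56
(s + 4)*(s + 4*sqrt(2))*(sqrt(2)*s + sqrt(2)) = sqrt(2)*s^3 + 5*sqrt(2)*s^2 + 8*s^2 + 4*sqrt(2)*s + 40*s + 32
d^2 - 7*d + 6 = (d - 6)*(d - 1)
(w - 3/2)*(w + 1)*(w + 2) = w^3 + 3*w^2/2 - 5*w/2 - 3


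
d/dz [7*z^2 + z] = 14*z + 1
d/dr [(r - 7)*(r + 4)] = 2*r - 3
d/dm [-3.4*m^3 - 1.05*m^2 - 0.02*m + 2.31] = -10.2*m^2 - 2.1*m - 0.02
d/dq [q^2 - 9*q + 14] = 2*q - 9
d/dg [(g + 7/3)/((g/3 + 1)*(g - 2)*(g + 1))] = (-6*g^3 - 27*g^2 - 28*g + 17)/(g^6 + 4*g^5 - 6*g^4 - 32*g^3 + g^2 + 60*g + 36)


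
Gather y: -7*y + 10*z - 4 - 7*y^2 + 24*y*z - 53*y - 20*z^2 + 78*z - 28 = -7*y^2 + y*(24*z - 60) - 20*z^2 + 88*z - 32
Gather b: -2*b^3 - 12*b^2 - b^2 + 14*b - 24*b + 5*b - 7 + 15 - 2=-2*b^3 - 13*b^2 - 5*b + 6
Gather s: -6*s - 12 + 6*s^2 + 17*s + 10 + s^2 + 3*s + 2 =7*s^2 + 14*s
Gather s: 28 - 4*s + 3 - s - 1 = 30 - 5*s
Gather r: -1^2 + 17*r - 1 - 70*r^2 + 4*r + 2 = -70*r^2 + 21*r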